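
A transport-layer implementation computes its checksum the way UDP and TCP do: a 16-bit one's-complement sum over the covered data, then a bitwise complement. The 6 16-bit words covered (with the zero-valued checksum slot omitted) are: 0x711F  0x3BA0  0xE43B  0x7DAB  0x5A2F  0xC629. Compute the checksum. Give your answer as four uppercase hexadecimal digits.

D0FF

One's-complement addition (fold any carry out of bit 15 back into bit 0):
  0x711F + 0x3BA0 = 0x0ACBF
  0xACBF + 0xE43B = 0x190FA → wrap carry → 0x90FB
  0x90FB + 0x7DAB = 0x10EA6 → wrap carry → 0x0EA7
  0x0EA7 + 0x5A2F = 0x068D6
  0x68D6 + 0xC629 = 0x12EFF → wrap carry → 0x2F00
One's-complement sum = 0x2F00.
Checksum = ~0x2F00 & 0xFFFF = 0xD0FF.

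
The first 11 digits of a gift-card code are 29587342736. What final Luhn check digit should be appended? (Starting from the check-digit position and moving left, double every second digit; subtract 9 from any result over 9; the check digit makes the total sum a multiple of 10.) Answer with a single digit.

9

Partial digits right→left: 6 3 7 2 4 3 7 8 5 9 2
Double every second digit counting from the check-digit position (so the 1st, 3rd, 5th, ... of the partial from the right).
  doubled (with −9 where >9): 3 5 8 5 1 4 → sum 26
  kept as-is: 3 2 3 8 9 → sum 25
Total = 26 + 25 = 51.
Check digit = (10 − (51 mod 10)) mod 10 = 9.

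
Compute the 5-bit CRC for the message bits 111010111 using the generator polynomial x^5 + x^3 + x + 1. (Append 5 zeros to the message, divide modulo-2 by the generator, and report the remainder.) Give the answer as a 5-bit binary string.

01110

Append 5 zeros: 11101011100000. Divide by 101011 (XOR where the leading bit is 1):
  pos 0: 111010 XOR 101011 = 010001
  pos 1: 100011 XOR 101011 = 001000
  pos 3: 100011 XOR 101011 = 001000
  pos 5: 100000 XOR 101011 = 001011
  pos 7: 101100 XOR 101011 = 000111
Remainder (last 5 bits) = 01110. This is the CRC / FCS.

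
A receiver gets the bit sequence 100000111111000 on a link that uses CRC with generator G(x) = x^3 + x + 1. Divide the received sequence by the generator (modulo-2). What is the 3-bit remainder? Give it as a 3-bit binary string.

101

Modulo-2 division of 100000111111000 by 1011:
  pos 0: 1000 XOR 1011 = 0011
  pos 2: 1100 XOR 1011 = 0111
  pos 3: 1111 XOR 1011 = 0100
  pos 4: 1001 XOR 1011 = 0010
  pos 6: 1011 XOR 1011 = 0000
  pos 10: 1100 XOR 1011 = 0111
  pos 11: 1110 XOR 1011 = 0101
Remainder = 101 (nonzero — an error is detected).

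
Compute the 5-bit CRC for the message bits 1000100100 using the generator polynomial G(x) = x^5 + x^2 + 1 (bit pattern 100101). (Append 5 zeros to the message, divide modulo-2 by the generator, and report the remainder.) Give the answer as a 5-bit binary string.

Append 5 zeros: 100010010000000. Divide by 100101 (XOR where the leading bit is 1):
  pos 0: 100010 XOR 100101 = 000111
  pos 3: 111010 XOR 100101 = 011111
  pos 4: 111110 XOR 100101 = 011011
  pos 5: 110110 XOR 100101 = 010011
  pos 6: 100110 XOR 100101 = 000011
Remainder (last 5 bits) = 11000. This is the CRC / FCS.

11000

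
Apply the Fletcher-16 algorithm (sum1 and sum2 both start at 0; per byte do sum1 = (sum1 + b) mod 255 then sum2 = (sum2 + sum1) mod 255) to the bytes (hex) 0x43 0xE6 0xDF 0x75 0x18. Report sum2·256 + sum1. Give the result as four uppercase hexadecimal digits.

Running sums (mod 255):
  after byte 0 (0x43): sum1=67, sum2=67
  after byte 1 (0xE6): sum1=42, sum2=109
  after byte 2 (0xDF): sum1=10, sum2=119
  after byte 3 (0x75): sum1=127, sum2=246
  after byte 4 (0x18): sum1=151, sum2=142
Checksum = sum2·256 + sum1 = 142·256 + 151 = 36503 = 0x8E97.

8E97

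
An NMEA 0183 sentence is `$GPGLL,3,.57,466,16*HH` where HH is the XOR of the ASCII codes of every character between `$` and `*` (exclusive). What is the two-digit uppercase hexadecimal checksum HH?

7C

XOR the ASCII codes of the payload characters:
  'G' = 0x47 → acc = 0x47
  'P' = 0x50 → acc = 0x17
  'G' = 0x47 → acc = 0x50
  'L' = 0x4C → acc = 0x1C
  'L' = 0x4C → acc = 0x50
  ',' = 0x2C → acc = 0x7C
  '3' = 0x33 → acc = 0x4F
  ',' = 0x2C → acc = 0x63
  '.' = 0x2E → acc = 0x4D
  '5' = 0x35 → acc = 0x78
  '7' = 0x37 → acc = 0x4F
  ',' = 0x2C → acc = 0x63
  '4' = 0x34 → acc = 0x57
  '6' = 0x36 → acc = 0x61
  '6' = 0x36 → acc = 0x57
  ',' = 0x2C → acc = 0x7B
  '1' = 0x31 → acc = 0x4A
  '6' = 0x36 → acc = 0x7C
Checksum = 0x7C.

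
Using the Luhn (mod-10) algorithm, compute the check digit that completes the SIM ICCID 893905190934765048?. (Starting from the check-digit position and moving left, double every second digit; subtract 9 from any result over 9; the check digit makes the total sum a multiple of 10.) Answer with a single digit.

Partial digits right→left: 8 4 0 5 6 7 4 3 9 0 9 1 5 0 9 3 9 8
Double every second digit counting from the check-digit position (so the 1st, 3rd, 5th, ... of the partial from the right).
  doubled (with −9 where >9): 7 0 3 8 9 9 1 9 9 → sum 55
  kept as-is: 4 5 7 3 0 1 0 3 8 → sum 31
Total = 55 + 31 = 86.
Check digit = (10 − (86 mod 10)) mod 10 = 4.

4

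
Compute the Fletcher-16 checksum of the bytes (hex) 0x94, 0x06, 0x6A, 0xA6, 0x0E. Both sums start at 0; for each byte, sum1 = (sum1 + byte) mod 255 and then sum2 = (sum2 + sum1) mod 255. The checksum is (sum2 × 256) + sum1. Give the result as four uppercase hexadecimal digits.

99B9

Running sums (mod 255):
  after byte 0 (0x94): sum1=148, sum2=148
  after byte 1 (0x06): sum1=154, sum2=47
  after byte 2 (0x6A): sum1=5, sum2=52
  after byte 3 (0xA6): sum1=171, sum2=223
  after byte 4 (0x0E): sum1=185, sum2=153
Checksum = sum2·256 + sum1 = 153·256 + 185 = 39353 = 0x99B9.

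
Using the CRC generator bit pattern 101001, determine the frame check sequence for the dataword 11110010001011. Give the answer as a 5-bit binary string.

Append 5 zeros: 1111001000101100000. Divide by 101001 (XOR where the leading bit is 1):
  pos 0: 111100 XOR 101001 = 010101
  pos 1: 101011 XOR 101001 = 000010
  pos 5: 100001 XOR 101001 = 001000
  pos 7: 100001 XOR 101001 = 001000
  pos 9: 100010 XOR 101001 = 001011
  pos 11: 101100 XOR 101001 = 000101
Remainder (last 5 bits) = 10100. This is the CRC / FCS.

10100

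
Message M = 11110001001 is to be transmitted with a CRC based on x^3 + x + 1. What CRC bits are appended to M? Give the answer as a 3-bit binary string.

Append 3 zeros: 11110001001000. Divide by 1011 (XOR where the leading bit is 1):
  pos 0: 1111 XOR 1011 = 0100
  pos 1: 1000 XOR 1011 = 0011
  pos 3: 1100 XOR 1011 = 0111
  pos 4: 1111 XOR 1011 = 0100
  pos 5: 1000 XOR 1011 = 0011
  pos 7: 1101 XOR 1011 = 0110
  pos 8: 1100 XOR 1011 = 0111
  pos 9: 1110 XOR 1011 = 0101
  pos 10: 1010 XOR 1011 = 0001
Remainder (last 3 bits) = 001. This is the CRC / FCS.

001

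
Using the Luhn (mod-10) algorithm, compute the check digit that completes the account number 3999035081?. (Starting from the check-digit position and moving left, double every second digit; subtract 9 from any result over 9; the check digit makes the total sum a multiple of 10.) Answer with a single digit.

Partial digits right→left: 1 8 0 5 3 0 9 9 9 3
Double every second digit counting from the check-digit position (so the 1st, 3rd, 5th, ... of the partial from the right).
  doubled (with −9 where >9): 2 0 6 9 9 → sum 26
  kept as-is: 8 5 0 9 3 → sum 25
Total = 26 + 25 = 51.
Check digit = (10 − (51 mod 10)) mod 10 = 9.

9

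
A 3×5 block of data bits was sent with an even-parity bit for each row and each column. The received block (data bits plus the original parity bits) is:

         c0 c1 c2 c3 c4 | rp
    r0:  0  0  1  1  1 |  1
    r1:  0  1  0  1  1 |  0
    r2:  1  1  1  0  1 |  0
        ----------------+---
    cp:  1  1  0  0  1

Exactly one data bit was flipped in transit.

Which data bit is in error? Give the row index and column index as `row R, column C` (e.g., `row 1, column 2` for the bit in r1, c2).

Recompute each row's even parity and compare to rp:
  r0: data parity 1, sent rp 1 → ok
  r1: data parity 1, sent rp 0 → mismatch
  r2: data parity 0, sent rp 0 → ok
Recompute each column's even parity and compare to cp:
  c0: data parity 1, sent cp 1 → ok
  c1: data parity 0, sent cp 1 → mismatch
  c2: data parity 0, sent cp 0 → ok
  c3: data parity 0, sent cp 0 → ok
  c4: data parity 1, sent cp 1 → ok
Exactly one row (r1) and one column (c1) fail → the flipped bit is at their intersection.

row 1, column 1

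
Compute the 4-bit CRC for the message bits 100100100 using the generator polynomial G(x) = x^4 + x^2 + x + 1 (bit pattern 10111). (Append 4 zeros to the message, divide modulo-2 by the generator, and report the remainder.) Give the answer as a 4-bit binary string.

0001

Append 4 zeros: 1001001000000. Divide by 10111 (XOR where the leading bit is 1):
  pos 0: 10010 XOR 10111 = 00101
  pos 2: 10101 XOR 10111 = 00010
  pos 5: 10000 XOR 10111 = 00111
  pos 7: 11100 XOR 10111 = 01011
  pos 8: 10110 XOR 10111 = 00001
Remainder (last 4 bits) = 0001. This is the CRC / FCS.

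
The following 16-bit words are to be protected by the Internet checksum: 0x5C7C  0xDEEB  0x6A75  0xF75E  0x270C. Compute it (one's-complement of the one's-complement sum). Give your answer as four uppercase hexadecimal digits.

3BB7

One's-complement addition (fold any carry out of bit 15 back into bit 0):
  0x5C7C + 0xDEEB = 0x13B67 → wrap carry → 0x3B68
  0x3B68 + 0x6A75 = 0x0A5DD
  0xA5DD + 0xF75E = 0x19D3B → wrap carry → 0x9D3C
  0x9D3C + 0x270C = 0x0C448
One's-complement sum = 0xC448.
Checksum = ~0xC448 & 0xFFFF = 0x3BB7.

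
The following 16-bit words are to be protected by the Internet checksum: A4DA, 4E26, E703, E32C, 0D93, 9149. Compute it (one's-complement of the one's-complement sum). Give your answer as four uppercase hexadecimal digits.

One's-complement addition (fold any carry out of bit 15 back into bit 0):
  0xA4DA + 0x4E26 = 0x0F300
  0xF300 + 0xE703 = 0x1DA03 → wrap carry → 0xDA04
  0xDA04 + 0xE32C = 0x1BD30 → wrap carry → 0xBD31
  0xBD31 + 0x0D93 = 0x0CAC4
  0xCAC4 + 0x9149 = 0x15C0D → wrap carry → 0x5C0E
One's-complement sum = 0x5C0E.
Checksum = ~0x5C0E & 0xFFFF = 0xA3F1.

A3F1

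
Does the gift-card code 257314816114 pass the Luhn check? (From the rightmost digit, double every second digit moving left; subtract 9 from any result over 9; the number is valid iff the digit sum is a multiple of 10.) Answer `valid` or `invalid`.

From the right, keep odd positions and double even positions (subtract 9 from any doubled value over 9):
  doubled (positions 2,4,...): 2 3 7 2 5 4 → sum 23
  kept (positions 1,3,...): 4 1 1 4 3 5 → sum 18
Total = 41.
41 mod 10 = 1, so the number is invalid.

invalid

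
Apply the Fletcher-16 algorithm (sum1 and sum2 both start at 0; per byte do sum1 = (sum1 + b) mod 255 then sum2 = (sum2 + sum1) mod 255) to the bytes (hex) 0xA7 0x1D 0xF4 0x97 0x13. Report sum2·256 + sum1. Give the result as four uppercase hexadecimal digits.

Running sums (mod 255):
  after byte 0 (0xA7): sum1=167, sum2=167
  after byte 1 (0x1D): sum1=196, sum2=108
  after byte 2 (0xF4): sum1=185, sum2=38
  after byte 3 (0x97): sum1=81, sum2=119
  after byte 4 (0x13): sum1=100, sum2=219
Checksum = sum2·256 + sum1 = 219·256 + 100 = 56164 = 0xDB64.

DB64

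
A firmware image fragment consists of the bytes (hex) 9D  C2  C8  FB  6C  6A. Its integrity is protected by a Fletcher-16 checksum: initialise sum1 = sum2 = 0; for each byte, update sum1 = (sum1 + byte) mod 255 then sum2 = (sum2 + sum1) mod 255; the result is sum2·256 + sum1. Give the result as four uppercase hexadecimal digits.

Running sums (mod 255):
  after byte 0 (9D): sum1=157, sum2=157
  after byte 1 (C2): sum1=96, sum2=253
  after byte 2 (C8): sum1=41, sum2=39
  after byte 3 (FB): sum1=37, sum2=76
  after byte 4 (6C): sum1=145, sum2=221
  after byte 5 (6A): sum1=251, sum2=217
Checksum = sum2·256 + sum1 = 217·256 + 251 = 55803 = 0xD9FB.

D9FB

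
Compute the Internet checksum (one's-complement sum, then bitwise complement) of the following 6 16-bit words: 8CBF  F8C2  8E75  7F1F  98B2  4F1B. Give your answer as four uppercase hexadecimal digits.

One's-complement addition (fold any carry out of bit 15 back into bit 0):
  0x8CBF + 0xF8C2 = 0x18581 → wrap carry → 0x8582
  0x8582 + 0x8E75 = 0x113F7 → wrap carry → 0x13F8
  0x13F8 + 0x7F1F = 0x09317
  0x9317 + 0x98B2 = 0x12BC9 → wrap carry → 0x2BCA
  0x2BCA + 0x4F1B = 0x07AE5
One's-complement sum = 0x7AE5.
Checksum = ~0x7AE5 & 0xFFFF = 0x851A.

851A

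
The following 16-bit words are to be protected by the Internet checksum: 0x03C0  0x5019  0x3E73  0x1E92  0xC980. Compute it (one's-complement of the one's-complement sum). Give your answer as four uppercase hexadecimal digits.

85A0

One's-complement addition (fold any carry out of bit 15 back into bit 0):
  0x03C0 + 0x5019 = 0x053D9
  0x53D9 + 0x3E73 = 0x0924C
  0x924C + 0x1E92 = 0x0B0DE
  0xB0DE + 0xC980 = 0x17A5E → wrap carry → 0x7A5F
One's-complement sum = 0x7A5F.
Checksum = ~0x7A5F & 0xFFFF = 0x85A0.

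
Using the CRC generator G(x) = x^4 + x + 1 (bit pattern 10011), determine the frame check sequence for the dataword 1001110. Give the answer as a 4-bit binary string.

Append 4 zeros: 10011100000. Divide by 10011 (XOR where the leading bit is 1):
  pos 0: 10011 XOR 10011 = 00000
  pos 5: 10000 XOR 10011 = 00011
Remainder (last 4 bits) = 0110. This is the CRC / FCS.

0110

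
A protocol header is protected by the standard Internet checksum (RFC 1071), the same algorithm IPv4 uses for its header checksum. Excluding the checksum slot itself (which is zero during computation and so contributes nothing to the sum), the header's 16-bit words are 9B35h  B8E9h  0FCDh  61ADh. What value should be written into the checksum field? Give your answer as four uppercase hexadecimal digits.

3A66

One's-complement addition (fold any carry out of bit 15 back into bit 0):
  0x9B35 + 0xB8E9 = 0x1541E → wrap carry → 0x541F
  0x541F + 0x0FCD = 0x063EC
  0x63EC + 0x61AD = 0x0C599
One's-complement sum = 0xC599.
Checksum = ~0xC599 & 0xFFFF = 0x3A66.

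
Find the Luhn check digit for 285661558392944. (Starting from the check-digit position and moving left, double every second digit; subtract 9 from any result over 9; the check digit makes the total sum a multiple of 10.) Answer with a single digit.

9

Partial digits right→left: 4 4 9 2 9 3 8 5 5 1 6 6 5 8 2
Double every second digit counting from the check-digit position (so the 1st, 3rd, 5th, ... of the partial from the right).
  doubled (with −9 where >9): 8 9 9 7 1 3 1 4 → sum 42
  kept as-is: 4 2 3 5 1 6 8 → sum 29
Total = 42 + 29 = 71.
Check digit = (10 − (71 mod 10)) mod 10 = 9.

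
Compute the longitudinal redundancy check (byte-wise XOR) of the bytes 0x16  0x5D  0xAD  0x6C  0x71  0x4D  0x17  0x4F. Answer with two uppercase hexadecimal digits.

XOR the bytes together:
  start with 0x16
  0x16 ⊕ 0x5D = 0x4B
  0x4B ⊕ 0xAD = 0xE6
  0xE6 ⊕ 0x6C = 0x8A
  0x8A ⊕ 0x71 = 0xFB
  0xFB ⊕ 0x4D = 0xB6
  0xB6 ⊕ 0x17 = 0xA1
  0xA1 ⊕ 0x4F = 0xEE

EE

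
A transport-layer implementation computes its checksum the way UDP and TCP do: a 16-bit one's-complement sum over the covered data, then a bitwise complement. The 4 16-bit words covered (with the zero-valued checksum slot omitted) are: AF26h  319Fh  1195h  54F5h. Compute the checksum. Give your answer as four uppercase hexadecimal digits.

One's-complement addition (fold any carry out of bit 15 back into bit 0):
  0xAF26 + 0x319F = 0x0E0C5
  0xE0C5 + 0x1195 = 0x0F25A
  0xF25A + 0x54F5 = 0x1474F → wrap carry → 0x4750
One's-complement sum = 0x4750.
Checksum = ~0x4750 & 0xFFFF = 0xB8AF.

B8AF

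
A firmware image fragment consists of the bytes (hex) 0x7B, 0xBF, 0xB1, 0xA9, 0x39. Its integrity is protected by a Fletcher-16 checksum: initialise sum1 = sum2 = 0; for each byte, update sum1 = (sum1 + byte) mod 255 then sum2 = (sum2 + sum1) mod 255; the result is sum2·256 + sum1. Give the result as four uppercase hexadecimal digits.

0ACF

Running sums (mod 255):
  after byte 0 (0x7B): sum1=123, sum2=123
  after byte 1 (0xBF): sum1=59, sum2=182
  after byte 2 (0xB1): sum1=236, sum2=163
  after byte 3 (0xA9): sum1=150, sum2=58
  after byte 4 (0x39): sum1=207, sum2=10
Checksum = sum2·256 + sum1 = 10·256 + 207 = 2767 = 0x0ACF.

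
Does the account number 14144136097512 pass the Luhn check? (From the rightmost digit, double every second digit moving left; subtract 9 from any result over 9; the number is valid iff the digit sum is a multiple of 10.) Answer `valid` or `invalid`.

From the right, keep odd positions and double even positions (subtract 9 from any doubled value over 9):
  doubled (positions 2,4,...): 2 5 0 6 8 2 2 → sum 25
  kept (positions 1,3,...): 2 5 9 6 1 4 4 → sum 31
Total = 56.
56 mod 10 = 6, so the number is invalid.

invalid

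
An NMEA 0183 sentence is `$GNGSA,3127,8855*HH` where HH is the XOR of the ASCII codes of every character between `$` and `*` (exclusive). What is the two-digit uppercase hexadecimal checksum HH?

5B

XOR the ASCII codes of the payload characters:
  'G' = 0x47 → acc = 0x47
  'N' = 0x4E → acc = 0x09
  'G' = 0x47 → acc = 0x4E
  'S' = 0x53 → acc = 0x1D
  'A' = 0x41 → acc = 0x5C
  ',' = 0x2C → acc = 0x70
  '3' = 0x33 → acc = 0x43
  '1' = 0x31 → acc = 0x72
  '2' = 0x32 → acc = 0x40
  '7' = 0x37 → acc = 0x77
  ',' = 0x2C → acc = 0x5B
  '8' = 0x38 → acc = 0x63
  '8' = 0x38 → acc = 0x5B
  '5' = 0x35 → acc = 0x6E
  '5' = 0x35 → acc = 0x5B
Checksum = 0x5B.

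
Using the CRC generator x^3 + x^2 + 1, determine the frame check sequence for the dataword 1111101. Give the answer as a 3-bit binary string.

Append 3 zeros: 1111101000. Divide by 1101 (XOR where the leading bit is 1):
  pos 0: 1111 XOR 1101 = 0010
  pos 2: 1010 XOR 1101 = 0111
  pos 3: 1111 XOR 1101 = 0010
  pos 5: 1000 XOR 1101 = 0101
  pos 6: 1010 XOR 1101 = 0111
Remainder (last 3 bits) = 111. This is the CRC / FCS.

111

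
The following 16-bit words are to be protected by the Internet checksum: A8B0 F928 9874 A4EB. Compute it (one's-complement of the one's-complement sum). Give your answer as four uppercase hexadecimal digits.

20C6

One's-complement addition (fold any carry out of bit 15 back into bit 0):
  0xA8B0 + 0xF928 = 0x1A1D8 → wrap carry → 0xA1D9
  0xA1D9 + 0x9874 = 0x13A4D → wrap carry → 0x3A4E
  0x3A4E + 0xA4EB = 0x0DF39
One's-complement sum = 0xDF39.
Checksum = ~0xDF39 & 0xFFFF = 0x20C6.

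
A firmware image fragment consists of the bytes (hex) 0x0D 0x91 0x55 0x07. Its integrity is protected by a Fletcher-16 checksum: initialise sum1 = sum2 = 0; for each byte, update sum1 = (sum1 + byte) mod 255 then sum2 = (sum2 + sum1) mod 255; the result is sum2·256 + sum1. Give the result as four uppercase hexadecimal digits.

9AFA

Running sums (mod 255):
  after byte 0 (0x0D): sum1=13, sum2=13
  after byte 1 (0x91): sum1=158, sum2=171
  after byte 2 (0x55): sum1=243, sum2=159
  after byte 3 (0x07): sum1=250, sum2=154
Checksum = sum2·256 + sum1 = 154·256 + 250 = 39674 = 0x9AFA.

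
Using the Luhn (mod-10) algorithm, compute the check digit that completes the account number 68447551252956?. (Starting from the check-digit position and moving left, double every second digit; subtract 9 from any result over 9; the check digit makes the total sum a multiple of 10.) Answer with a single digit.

Partial digits right→left: 6 5 9 2 5 2 1 5 5 7 4 4 8 6
Double every second digit counting from the check-digit position (so the 1st, 3rd, 5th, ... of the partial from the right).
  doubled (with −9 where >9): 3 9 1 2 1 8 7 → sum 31
  kept as-is: 5 2 2 5 7 4 6 → sum 31
Total = 31 + 31 = 62.
Check digit = (10 − (62 mod 10)) mod 10 = 8.

8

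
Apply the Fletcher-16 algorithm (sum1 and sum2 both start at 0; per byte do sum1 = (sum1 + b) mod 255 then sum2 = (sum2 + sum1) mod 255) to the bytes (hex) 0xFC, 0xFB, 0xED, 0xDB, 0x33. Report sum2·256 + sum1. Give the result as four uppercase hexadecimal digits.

95F5

Running sums (mod 255):
  after byte 0 (0xFC): sum1=252, sum2=252
  after byte 1 (0xFB): sum1=248, sum2=245
  after byte 2 (0xED): sum1=230, sum2=220
  after byte 3 (0xDB): sum1=194, sum2=159
  after byte 4 (0x33): sum1=245, sum2=149
Checksum = sum2·256 + sum1 = 149·256 + 245 = 38389 = 0x95F5.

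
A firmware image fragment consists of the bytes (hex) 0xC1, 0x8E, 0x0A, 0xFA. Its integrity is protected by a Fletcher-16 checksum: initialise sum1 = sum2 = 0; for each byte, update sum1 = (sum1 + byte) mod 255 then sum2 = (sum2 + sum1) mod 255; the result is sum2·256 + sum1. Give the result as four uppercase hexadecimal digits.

Running sums (mod 255):
  after byte 0 (0xC1): sum1=193, sum2=193
  after byte 1 (0x8E): sum1=80, sum2=18
  after byte 2 (0x0A): sum1=90, sum2=108
  after byte 3 (0xFA): sum1=85, sum2=193
Checksum = sum2·256 + sum1 = 193·256 + 85 = 49493 = 0xC155.

C155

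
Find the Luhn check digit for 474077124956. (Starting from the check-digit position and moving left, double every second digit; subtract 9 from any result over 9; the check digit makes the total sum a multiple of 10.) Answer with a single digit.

9

Partial digits right→left: 6 5 9 4 2 1 7 7 0 4 7 4
Double every second digit counting from the check-digit position (so the 1st, 3rd, 5th, ... of the partial from the right).
  doubled (with −9 where >9): 3 9 4 5 0 5 → sum 26
  kept as-is: 5 4 1 7 4 4 → sum 25
Total = 26 + 25 = 51.
Check digit = (10 − (51 mod 10)) mod 10 = 9.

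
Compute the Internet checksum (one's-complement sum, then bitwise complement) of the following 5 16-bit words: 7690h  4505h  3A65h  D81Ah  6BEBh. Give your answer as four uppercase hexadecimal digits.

C5FE

One's-complement addition (fold any carry out of bit 15 back into bit 0):
  0x7690 + 0x4505 = 0x0BB95
  0xBB95 + 0x3A65 = 0x0F5FA
  0xF5FA + 0xD81A = 0x1CE14 → wrap carry → 0xCE15
  0xCE15 + 0x6BEB = 0x13A00 → wrap carry → 0x3A01
One's-complement sum = 0x3A01.
Checksum = ~0x3A01 & 0xFFFF = 0xC5FE.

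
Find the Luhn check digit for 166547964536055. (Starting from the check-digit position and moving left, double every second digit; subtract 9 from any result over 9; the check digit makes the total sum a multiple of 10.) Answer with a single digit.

Partial digits right→left: 5 5 0 6 3 5 4 6 9 7 4 5 6 6 1
Double every second digit counting from the check-digit position (so the 1st, 3rd, 5th, ... of the partial from the right).
  doubled (with −9 where >9): 1 0 6 8 9 8 3 2 → sum 37
  kept as-is: 5 6 5 6 7 5 6 → sum 40
Total = 37 + 40 = 77.
Check digit = (10 − (77 mod 10)) mod 10 = 3.

3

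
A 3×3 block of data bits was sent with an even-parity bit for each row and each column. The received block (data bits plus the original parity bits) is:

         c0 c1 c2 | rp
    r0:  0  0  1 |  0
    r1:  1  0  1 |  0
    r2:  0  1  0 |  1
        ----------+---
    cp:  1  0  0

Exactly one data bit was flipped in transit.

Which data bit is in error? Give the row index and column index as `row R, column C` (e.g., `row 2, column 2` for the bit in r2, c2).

Recompute each row's even parity and compare to rp:
  r0: data parity 1, sent rp 0 → mismatch
  r1: data parity 0, sent rp 0 → ok
  r2: data parity 1, sent rp 1 → ok
Recompute each column's even parity and compare to cp:
  c0: data parity 1, sent cp 1 → ok
  c1: data parity 1, sent cp 0 → mismatch
  c2: data parity 0, sent cp 0 → ok
Exactly one row (r0) and one column (c1) fail → the flipped bit is at their intersection.

row 0, column 1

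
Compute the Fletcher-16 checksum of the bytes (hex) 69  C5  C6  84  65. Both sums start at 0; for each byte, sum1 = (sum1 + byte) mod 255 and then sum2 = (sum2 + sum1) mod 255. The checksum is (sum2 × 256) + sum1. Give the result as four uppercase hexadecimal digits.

Running sums (mod 255):
  after byte 0 (69): sum1=105, sum2=105
  after byte 1 (C5): sum1=47, sum2=152
  after byte 2 (C6): sum1=245, sum2=142
  after byte 3 (84): sum1=122, sum2=9
  after byte 4 (65): sum1=223, sum2=232
Checksum = sum2·256 + sum1 = 232·256 + 223 = 59615 = 0xE8DF.

E8DF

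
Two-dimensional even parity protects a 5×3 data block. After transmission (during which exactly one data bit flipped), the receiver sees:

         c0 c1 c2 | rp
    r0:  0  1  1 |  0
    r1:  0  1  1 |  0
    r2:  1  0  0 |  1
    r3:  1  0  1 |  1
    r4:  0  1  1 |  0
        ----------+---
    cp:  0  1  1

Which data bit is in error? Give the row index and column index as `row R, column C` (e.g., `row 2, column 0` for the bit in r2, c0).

row 3, column 2

Recompute each row's even parity and compare to rp:
  r0: data parity 0, sent rp 0 → ok
  r1: data parity 0, sent rp 0 → ok
  r2: data parity 1, sent rp 1 → ok
  r3: data parity 0, sent rp 1 → mismatch
  r4: data parity 0, sent rp 0 → ok
Recompute each column's even parity and compare to cp:
  c0: data parity 0, sent cp 0 → ok
  c1: data parity 1, sent cp 1 → ok
  c2: data parity 0, sent cp 1 → mismatch
Exactly one row (r3) and one column (c2) fail → the flipped bit is at their intersection.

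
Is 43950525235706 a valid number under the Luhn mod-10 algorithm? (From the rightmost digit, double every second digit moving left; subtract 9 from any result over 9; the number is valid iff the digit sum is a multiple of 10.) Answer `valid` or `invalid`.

From the right, keep odd positions and double even positions (subtract 9 from any doubled value over 9):
  doubled (positions 2,4,...): 0 1 4 4 0 9 8 → sum 26
  kept (positions 1,3,...): 6 7 3 5 5 5 3 → sum 34
Total = 60.
60 mod 10 = 0, so the number is valid.

valid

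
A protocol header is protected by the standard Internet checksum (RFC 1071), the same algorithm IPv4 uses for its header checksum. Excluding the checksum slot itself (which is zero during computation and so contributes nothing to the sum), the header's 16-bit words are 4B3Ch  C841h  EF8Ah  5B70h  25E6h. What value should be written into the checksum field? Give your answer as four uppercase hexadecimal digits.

7BA0

One's-complement addition (fold any carry out of bit 15 back into bit 0):
  0x4B3C + 0xC841 = 0x1137D → wrap carry → 0x137E
  0x137E + 0xEF8A = 0x10308 → wrap carry → 0x0309
  0x0309 + 0x5B70 = 0x05E79
  0x5E79 + 0x25E6 = 0x0845F
One's-complement sum = 0x845F.
Checksum = ~0x845F & 0xFFFF = 0x7BA0.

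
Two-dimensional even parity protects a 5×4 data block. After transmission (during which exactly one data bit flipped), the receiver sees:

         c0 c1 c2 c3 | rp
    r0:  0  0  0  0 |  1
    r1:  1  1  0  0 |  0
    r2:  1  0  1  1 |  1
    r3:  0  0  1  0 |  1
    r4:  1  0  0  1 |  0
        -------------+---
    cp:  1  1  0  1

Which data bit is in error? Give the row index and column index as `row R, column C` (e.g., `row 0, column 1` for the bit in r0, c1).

row 0, column 3

Recompute each row's even parity and compare to rp:
  r0: data parity 0, sent rp 1 → mismatch
  r1: data parity 0, sent rp 0 → ok
  r2: data parity 1, sent rp 1 → ok
  r3: data parity 1, sent rp 1 → ok
  r4: data parity 0, sent rp 0 → ok
Recompute each column's even parity and compare to cp:
  c0: data parity 1, sent cp 1 → ok
  c1: data parity 1, sent cp 1 → ok
  c2: data parity 0, sent cp 0 → ok
  c3: data parity 0, sent cp 1 → mismatch
Exactly one row (r0) and one column (c3) fail → the flipped bit is at their intersection.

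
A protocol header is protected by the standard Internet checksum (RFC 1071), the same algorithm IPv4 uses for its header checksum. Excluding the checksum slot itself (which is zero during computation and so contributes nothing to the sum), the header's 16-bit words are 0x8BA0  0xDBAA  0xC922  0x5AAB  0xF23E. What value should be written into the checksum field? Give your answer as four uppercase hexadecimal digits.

One's-complement addition (fold any carry out of bit 15 back into bit 0):
  0x8BA0 + 0xDBAA = 0x1674A → wrap carry → 0x674B
  0x674B + 0xC922 = 0x1306D → wrap carry → 0x306E
  0x306E + 0x5AAB = 0x08B19
  0x8B19 + 0xF23E = 0x17D57 → wrap carry → 0x7D58
One's-complement sum = 0x7D58.
Checksum = ~0x7D58 & 0xFFFF = 0x82A7.

82A7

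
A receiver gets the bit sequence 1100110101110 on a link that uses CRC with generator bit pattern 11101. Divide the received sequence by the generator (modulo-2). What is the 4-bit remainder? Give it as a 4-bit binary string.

0000

Modulo-2 division of 1100110101110 by 11101:
  pos 0: 11001 XOR 11101 = 00100
  pos 2: 10010 XOR 11101 = 01111
  pos 3: 11111 XOR 11101 = 00010
  pos 6: 10011 XOR 11101 = 01110
  pos 7: 11101 XOR 11101 = 00000
Remainder = 0000 (zero — the frame passes the CRC check).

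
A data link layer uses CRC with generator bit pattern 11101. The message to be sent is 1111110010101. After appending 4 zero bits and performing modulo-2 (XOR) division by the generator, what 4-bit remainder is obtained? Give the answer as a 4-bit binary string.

Append 4 zeros: 11111100101010000. Divide by 11101 (XOR where the leading bit is 1):
  pos 0: 11111 XOR 11101 = 00010
  pos 3: 10100 XOR 11101 = 01001
  pos 4: 10011 XOR 11101 = 01110
  pos 5: 11100 XOR 11101 = 00001
  pos 9: 11010 XOR 11101 = 00111
  pos 11: 11100 XOR 11101 = 00001
Remainder (last 4 bits) = 0010. This is the CRC / FCS.

0010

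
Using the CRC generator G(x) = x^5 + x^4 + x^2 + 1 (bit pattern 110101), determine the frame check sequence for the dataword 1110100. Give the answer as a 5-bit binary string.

Append 5 zeros: 111010000000. Divide by 110101 (XOR where the leading bit is 1):
  pos 0: 111010 XOR 110101 = 001111
  pos 2: 111100 XOR 110101 = 001001
  pos 4: 100100 XOR 110101 = 010001
  pos 5: 100010 XOR 110101 = 010111
  pos 6: 101110 XOR 110101 = 011011
Remainder (last 5 bits) = 11011. This is the CRC / FCS.

11011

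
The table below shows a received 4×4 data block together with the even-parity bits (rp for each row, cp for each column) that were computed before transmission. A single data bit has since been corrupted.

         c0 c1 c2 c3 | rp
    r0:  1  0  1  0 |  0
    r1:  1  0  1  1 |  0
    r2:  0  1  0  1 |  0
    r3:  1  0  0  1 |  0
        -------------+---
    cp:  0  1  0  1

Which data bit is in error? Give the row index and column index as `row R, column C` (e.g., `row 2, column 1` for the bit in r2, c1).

Recompute each row's even parity and compare to rp:
  r0: data parity 0, sent rp 0 → ok
  r1: data parity 1, sent rp 0 → mismatch
  r2: data parity 0, sent rp 0 → ok
  r3: data parity 0, sent rp 0 → ok
Recompute each column's even parity and compare to cp:
  c0: data parity 1, sent cp 0 → mismatch
  c1: data parity 1, sent cp 1 → ok
  c2: data parity 0, sent cp 0 → ok
  c3: data parity 1, sent cp 1 → ok
Exactly one row (r1) and one column (c0) fail → the flipped bit is at their intersection.

row 1, column 0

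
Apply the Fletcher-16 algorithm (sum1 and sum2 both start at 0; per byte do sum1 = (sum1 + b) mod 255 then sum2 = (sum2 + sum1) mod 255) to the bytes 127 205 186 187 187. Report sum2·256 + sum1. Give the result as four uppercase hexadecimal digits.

Running sums (mod 255):
  after byte 0 (127): sum1=127, sum2=127
  after byte 1 (205): sum1=77, sum2=204
  after byte 2 (186): sum1=8, sum2=212
  after byte 3 (187): sum1=195, sum2=152
  after byte 4 (187): sum1=127, sum2=24
Checksum = sum2·256 + sum1 = 24·256 + 127 = 6271 = 0x187F.

187F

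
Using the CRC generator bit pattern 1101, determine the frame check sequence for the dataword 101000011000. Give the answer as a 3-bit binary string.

Append 3 zeros: 101000011000000. Divide by 1101 (XOR where the leading bit is 1):
  pos 0: 1010 XOR 1101 = 0111
  pos 1: 1110 XOR 1101 = 0011
  pos 3: 1100 XOR 1101 = 0001
  pos 6: 1110 XOR 1101 = 0011
  pos 8: 1100 XOR 1101 = 0001
  pos 11: 1000 XOR 1101 = 0101
Remainder (last 3 bits) = 101. This is the CRC / FCS.

101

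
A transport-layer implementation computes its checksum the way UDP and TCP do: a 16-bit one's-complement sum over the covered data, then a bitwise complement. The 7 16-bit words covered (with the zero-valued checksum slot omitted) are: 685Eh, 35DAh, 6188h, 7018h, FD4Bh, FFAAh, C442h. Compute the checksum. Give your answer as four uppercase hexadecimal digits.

One's-complement addition (fold any carry out of bit 15 back into bit 0):
  0x685E + 0x35DA = 0x09E38
  0x9E38 + 0x6188 = 0x0FFC0
  0xFFC0 + 0x7018 = 0x16FD8 → wrap carry → 0x6FD9
  0x6FD9 + 0xFD4B = 0x16D24 → wrap carry → 0x6D25
  0x6D25 + 0xFFAA = 0x16CCF → wrap carry → 0x6CD0
  0x6CD0 + 0xC442 = 0x13112 → wrap carry → 0x3113
One's-complement sum = 0x3113.
Checksum = ~0x3113 & 0xFFFF = 0xCEEC.

CEEC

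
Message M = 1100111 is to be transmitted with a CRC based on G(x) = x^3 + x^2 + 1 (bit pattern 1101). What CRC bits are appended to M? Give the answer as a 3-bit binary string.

111

Append 3 zeros: 1100111000. Divide by 1101 (XOR where the leading bit is 1):
  pos 0: 1100 XOR 1101 = 0001
  pos 3: 1111 XOR 1101 = 0010
  pos 5: 1000 XOR 1101 = 0101
  pos 6: 1010 XOR 1101 = 0111
Remainder (last 3 bits) = 111. This is the CRC / FCS.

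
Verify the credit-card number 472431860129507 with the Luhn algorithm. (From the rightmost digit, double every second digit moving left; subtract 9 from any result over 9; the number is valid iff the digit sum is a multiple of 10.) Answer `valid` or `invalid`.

valid

From the right, keep odd positions and double even positions (subtract 9 from any doubled value over 9):
  doubled (positions 2,4,...): 0 9 2 3 2 8 5 → sum 29
  kept (positions 1,3,...): 7 5 2 0 8 3 2 4 → sum 31
Total = 60.
60 mod 10 = 0, so the number is valid.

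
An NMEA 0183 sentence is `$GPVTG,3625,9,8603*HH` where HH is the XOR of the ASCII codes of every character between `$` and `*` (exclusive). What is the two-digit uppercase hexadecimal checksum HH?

XOR the ASCII codes of the payload characters:
  'G' = 0x47 → acc = 0x47
  'P' = 0x50 → acc = 0x17
  'V' = 0x56 → acc = 0x41
  'T' = 0x54 → acc = 0x15
  'G' = 0x47 → acc = 0x52
  ',' = 0x2C → acc = 0x7E
  '3' = 0x33 → acc = 0x4D
  '6' = 0x36 → acc = 0x7B
  '2' = 0x32 → acc = 0x49
  '5' = 0x35 → acc = 0x7C
  ',' = 0x2C → acc = 0x50
  '9' = 0x39 → acc = 0x69
  ',' = 0x2C → acc = 0x45
  '8' = 0x38 → acc = 0x7D
  '6' = 0x36 → acc = 0x4B
  '0' = 0x30 → acc = 0x7B
  '3' = 0x33 → acc = 0x48
Checksum = 0x48.

48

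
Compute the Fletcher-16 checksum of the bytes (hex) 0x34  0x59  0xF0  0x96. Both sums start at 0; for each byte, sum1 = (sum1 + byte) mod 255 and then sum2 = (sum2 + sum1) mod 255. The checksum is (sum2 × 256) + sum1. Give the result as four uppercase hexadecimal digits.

5515

Running sums (mod 255):
  after byte 0 (0x34): sum1=52, sum2=52
  after byte 1 (0x59): sum1=141, sum2=193
  after byte 2 (0xF0): sum1=126, sum2=64
  after byte 3 (0x96): sum1=21, sum2=85
Checksum = sum2·256 + sum1 = 85·256 + 21 = 21781 = 0x5515.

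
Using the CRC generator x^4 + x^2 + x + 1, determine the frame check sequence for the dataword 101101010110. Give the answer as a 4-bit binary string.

1000

Append 4 zeros: 1011010101100000. Divide by 10111 (XOR where the leading bit is 1):
  pos 0: 10110 XOR 10111 = 00001
  pos 4: 11010 XOR 10111 = 01101
  pos 5: 11011 XOR 10111 = 01100
  pos 6: 11001 XOR 10111 = 01110
  pos 7: 11100 XOR 10111 = 01011
  pos 8: 10110 XOR 10111 = 00001
Remainder (last 4 bits) = 1000. This is the CRC / FCS.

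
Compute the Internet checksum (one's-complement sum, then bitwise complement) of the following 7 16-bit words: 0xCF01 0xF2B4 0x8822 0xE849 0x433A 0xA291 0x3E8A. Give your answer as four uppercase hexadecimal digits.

One's-complement addition (fold any carry out of bit 15 back into bit 0):
  0xCF01 + 0xF2B4 = 0x1C1B5 → wrap carry → 0xC1B6
  0xC1B6 + 0x8822 = 0x149D8 → wrap carry → 0x49D9
  0x49D9 + 0xE849 = 0x13222 → wrap carry → 0x3223
  0x3223 + 0x433A = 0x0755D
  0x755D + 0xA291 = 0x117EE → wrap carry → 0x17EF
  0x17EF + 0x3E8A = 0x05679
One's-complement sum = 0x5679.
Checksum = ~0x5679 & 0xFFFF = 0xA986.

A986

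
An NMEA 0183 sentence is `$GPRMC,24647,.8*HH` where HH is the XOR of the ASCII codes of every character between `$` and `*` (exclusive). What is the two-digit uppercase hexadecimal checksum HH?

XOR the ASCII codes of the payload characters:
  'G' = 0x47 → acc = 0x47
  'P' = 0x50 → acc = 0x17
  'R' = 0x52 → acc = 0x45
  'M' = 0x4D → acc = 0x08
  'C' = 0x43 → acc = 0x4B
  ',' = 0x2C → acc = 0x67
  '2' = 0x32 → acc = 0x55
  '4' = 0x34 → acc = 0x61
  '6' = 0x36 → acc = 0x57
  '4' = 0x34 → acc = 0x63
  '7' = 0x37 → acc = 0x54
  ',' = 0x2C → acc = 0x78
  '.' = 0x2E → acc = 0x56
  '8' = 0x38 → acc = 0x6E
Checksum = 0x6E.

6E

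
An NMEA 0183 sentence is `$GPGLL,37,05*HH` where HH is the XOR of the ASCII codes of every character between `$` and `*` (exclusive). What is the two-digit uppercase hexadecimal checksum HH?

51

XOR the ASCII codes of the payload characters:
  'G' = 0x47 → acc = 0x47
  'P' = 0x50 → acc = 0x17
  'G' = 0x47 → acc = 0x50
  'L' = 0x4C → acc = 0x1C
  'L' = 0x4C → acc = 0x50
  ',' = 0x2C → acc = 0x7C
  '3' = 0x33 → acc = 0x4F
  '7' = 0x37 → acc = 0x78
  ',' = 0x2C → acc = 0x54
  '0' = 0x30 → acc = 0x64
  '5' = 0x35 → acc = 0x51
Checksum = 0x51.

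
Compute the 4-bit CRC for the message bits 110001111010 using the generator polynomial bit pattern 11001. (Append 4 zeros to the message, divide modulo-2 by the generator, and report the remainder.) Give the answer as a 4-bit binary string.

Append 4 zeros: 1100011110100000. Divide by 11001 (XOR where the leading bit is 1):
  pos 0: 11000 XOR 11001 = 00001
  pos 4: 11111 XOR 11001 = 00110
  pos 6: 11001 XOR 11001 = 00000
Remainder (last 4 bits) = 0000. This is the CRC / FCS.

0000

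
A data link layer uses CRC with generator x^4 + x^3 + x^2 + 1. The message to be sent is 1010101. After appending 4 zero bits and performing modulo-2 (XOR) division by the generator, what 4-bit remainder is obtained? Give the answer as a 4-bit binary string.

Append 4 zeros: 10101010000. Divide by 11101 (XOR where the leading bit is 1):
  pos 0: 10101 XOR 11101 = 01000
  pos 1: 10000 XOR 11101 = 01101
  pos 2: 11011 XOR 11101 = 00110
  pos 4: 11000 XOR 11101 = 00101
  pos 6: 10100 XOR 11101 = 01001
Remainder (last 4 bits) = 1001. This is the CRC / FCS.

1001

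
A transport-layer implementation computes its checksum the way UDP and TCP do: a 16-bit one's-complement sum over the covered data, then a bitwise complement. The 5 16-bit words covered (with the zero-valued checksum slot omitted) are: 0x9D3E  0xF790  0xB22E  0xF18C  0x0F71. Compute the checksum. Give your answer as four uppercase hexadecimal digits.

B803

One's-complement addition (fold any carry out of bit 15 back into bit 0):
  0x9D3E + 0xF790 = 0x194CE → wrap carry → 0x94CF
  0x94CF + 0xB22E = 0x146FD → wrap carry → 0x46FE
  0x46FE + 0xF18C = 0x1388A → wrap carry → 0x388B
  0x388B + 0x0F71 = 0x047FC
One's-complement sum = 0x47FC.
Checksum = ~0x47FC & 0xFFFF = 0xB803.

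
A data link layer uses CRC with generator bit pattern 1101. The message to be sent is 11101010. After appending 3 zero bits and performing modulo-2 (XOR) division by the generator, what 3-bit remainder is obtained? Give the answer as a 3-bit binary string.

Append 3 zeros: 11101010000. Divide by 1101 (XOR where the leading bit is 1):
  pos 0: 1110 XOR 1101 = 0011
  pos 2: 1110 XOR 1101 = 0011
  pos 4: 1110 XOR 1101 = 0011
  pos 6: 1100 XOR 1101 = 0001
Remainder (last 3 bits) = 010. This is the CRC / FCS.

010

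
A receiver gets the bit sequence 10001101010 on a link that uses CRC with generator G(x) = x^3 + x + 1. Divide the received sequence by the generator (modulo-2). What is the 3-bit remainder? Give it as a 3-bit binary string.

000

Modulo-2 division of 10001101010 by 1011:
  pos 0: 1000 XOR 1011 = 0011
  pos 2: 1111 XOR 1011 = 0100
  pos 3: 1000 XOR 1011 = 0011
  pos 5: 1110 XOR 1011 = 0101
  pos 6: 1011 XOR 1011 = 0000
Remainder = 000 (zero — the frame passes the CRC check).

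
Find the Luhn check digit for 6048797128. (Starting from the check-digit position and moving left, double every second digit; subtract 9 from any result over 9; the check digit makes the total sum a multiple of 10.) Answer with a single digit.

9

Partial digits right→left: 8 2 1 7 9 7 8 4 0 6
Double every second digit counting from the check-digit position (so the 1st, 3rd, 5th, ... of the partial from the right).
  doubled (with −9 where >9): 7 2 9 7 0 → sum 25
  kept as-is: 2 7 7 4 6 → sum 26
Total = 25 + 26 = 51.
Check digit = (10 − (51 mod 10)) mod 10 = 9.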